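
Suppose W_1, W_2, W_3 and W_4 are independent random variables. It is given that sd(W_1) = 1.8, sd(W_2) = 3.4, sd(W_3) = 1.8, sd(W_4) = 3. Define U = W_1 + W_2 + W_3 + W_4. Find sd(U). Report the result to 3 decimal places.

V(W_1) = 3.24, V(W_2) = 11.56, V(W_3) = 3.24, V(W_4) = 9
By independence, V(U) = (1)²V(W_1) + (1)²V(W_2) + (1)²V(W_3) + (1)²V(W_4)
= (1)²·3.24 + (1)²·11.56 + (1)²·3.24 + (1)²·9 = 27.04
sd(U) = √27.04 ≈ 5.200

5.200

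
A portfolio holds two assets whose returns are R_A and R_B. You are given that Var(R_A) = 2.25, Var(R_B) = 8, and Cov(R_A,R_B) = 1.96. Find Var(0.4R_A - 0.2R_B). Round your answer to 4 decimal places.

0.3664

Var(0.4R_A - 0.2R_B) = (0.4)²·Var(R_A) + (-0.2)²·Var(R_B) + 2·(0.4)·(-0.2)·Cov(R_A,R_B)
= 0.16·2.25 + 0.04·8 + -0.16·1.96 = 0.3664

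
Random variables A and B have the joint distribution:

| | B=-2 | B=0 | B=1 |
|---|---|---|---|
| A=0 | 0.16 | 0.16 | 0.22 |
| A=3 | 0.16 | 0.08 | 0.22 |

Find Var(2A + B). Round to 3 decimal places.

E[A] = 1.38,  E[B] = -0.2,  E[AB] = -0.3
Var(A) = 4.14 − (1.38)² = 2.2356;  Var(B) = 1.72 − (-0.2)² = 1.68
Cov(A,B) = -0.3 − (1.38)(-0.2) = -0.024
Var(2A + B) = (2)²·2.2356 + (1)²·1.68 + 2·(2)·(1)·-0.024 = 10.5264

10.526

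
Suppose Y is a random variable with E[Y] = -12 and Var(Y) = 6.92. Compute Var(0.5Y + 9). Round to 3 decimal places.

1.730

Var(0.5Y + 9) = (0.5)²·Var(Y) = 0.25·6.92 = 1.73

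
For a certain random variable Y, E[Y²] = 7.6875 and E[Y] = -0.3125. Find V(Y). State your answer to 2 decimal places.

V(Y) = 7.6875 − (-0.3125)² = 7.58984375

7.59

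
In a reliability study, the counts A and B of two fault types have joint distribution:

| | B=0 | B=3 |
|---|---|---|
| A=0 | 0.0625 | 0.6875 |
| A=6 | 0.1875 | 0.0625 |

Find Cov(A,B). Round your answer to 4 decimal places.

-2.2500

E[A] = 1.5,  E[B] = 2.25
E[AB] = 1.125
Cov(A,B) = E[AB] − E[A]E[B] = 1.125 − (1.5)(2.25) = -2.25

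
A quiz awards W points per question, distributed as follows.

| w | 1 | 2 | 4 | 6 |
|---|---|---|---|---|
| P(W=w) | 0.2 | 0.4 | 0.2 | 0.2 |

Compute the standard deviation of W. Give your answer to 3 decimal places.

E[W] = (1)(0.2) + (2)(0.4) + (4)(0.2) + (6)(0.2) = 3
E[W²] = (1)²(0.2) + (2)²(0.4) + (4)²(0.2) + (6)²(0.2) = 12.2
Var(W) = E[W²] − (E[W])² = 12.2 − (3)² = 3.2
sd(W) = √3.2 ≈ 1.789

1.789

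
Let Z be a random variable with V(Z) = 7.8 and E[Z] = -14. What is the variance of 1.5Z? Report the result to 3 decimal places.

17.550

V(1.5Z) = (1.5)²·V(Z) = 2.25·7.8 = 17.55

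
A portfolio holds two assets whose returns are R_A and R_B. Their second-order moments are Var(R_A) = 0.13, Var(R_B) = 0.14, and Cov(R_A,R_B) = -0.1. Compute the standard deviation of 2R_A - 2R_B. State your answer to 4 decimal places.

1.3711

Var(2R_A - 2R_B) = (2)²·Var(R_A) + (-2)²·Var(R_B) + 2·(2)·(-2)·Cov(R_A,R_B)
= 4·0.13 + 4·0.14 + -8·-0.1 = 1.88
σ(2R_A - 2R_B) = √1.88 ≈ 1.3711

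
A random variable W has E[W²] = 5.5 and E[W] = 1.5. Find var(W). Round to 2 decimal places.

3.25

var(W) = 5.5 − (1.5)² = 3.25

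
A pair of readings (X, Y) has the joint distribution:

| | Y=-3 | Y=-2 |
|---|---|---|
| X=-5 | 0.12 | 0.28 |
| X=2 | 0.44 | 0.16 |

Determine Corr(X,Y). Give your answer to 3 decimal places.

E[X] = -0.8,  E[Y] = -2.56
E[XY] = 1.32
Cov(X,Y) = E[XY] − E[X]E[Y] = 1.32 − (-0.8)(-2.56) = -0.728
var(X) = 11.76,  var(Y) = 0.2464
ρ = -0.728 / √(11.76·0.2464) ≈ -0.428

-0.428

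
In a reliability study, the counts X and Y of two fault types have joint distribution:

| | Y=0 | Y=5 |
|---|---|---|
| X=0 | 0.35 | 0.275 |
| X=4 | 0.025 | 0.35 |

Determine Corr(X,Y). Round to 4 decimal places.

0.4933

E[X] = 1.5,  E[Y] = 3.125
E[XY] = 7
Cov(X,Y) = E[XY] − E[X]E[Y] = 7 − (1.5)(3.125) = 2.3125
V(X) = 3.75,  V(Y) = 5.859375
ρ = 2.3125 / √(3.75·5.859375) ≈ 0.4933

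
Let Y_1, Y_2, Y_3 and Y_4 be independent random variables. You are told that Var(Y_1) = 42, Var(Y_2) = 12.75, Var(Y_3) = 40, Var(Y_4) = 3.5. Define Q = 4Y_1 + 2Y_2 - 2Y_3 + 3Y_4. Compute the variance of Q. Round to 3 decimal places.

914.500

By independence, Var(Q) = (4)²Var(Y_1) + (2)²Var(Y_2) + (-2)²Var(Y_3) + (3)²Var(Y_4)
= (4)²·42 + (2)²·12.75 + (-2)²·40 + (3)²·3.5 = 914.5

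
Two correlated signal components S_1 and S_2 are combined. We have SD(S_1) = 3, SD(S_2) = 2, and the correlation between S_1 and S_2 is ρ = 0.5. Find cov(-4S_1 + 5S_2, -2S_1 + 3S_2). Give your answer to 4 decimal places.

66.0000

var(S_1) = (3)² = 9;  var(S_2) = (2)² = 4
cov(S_1,S_2) = ρ·SD(S_1)·SD(S_2) = 0.5·3·2 = 3
cov(-4S_1 + 5S_2, -2S_1 + 3S_2) = (-4)(-2)var(S_1) + (5)(3)var(S_2) + [(-4)(3) + (5)(-2)]cov(S_1,S_2)
= 8·9 + 15·4 + -22·3 = 66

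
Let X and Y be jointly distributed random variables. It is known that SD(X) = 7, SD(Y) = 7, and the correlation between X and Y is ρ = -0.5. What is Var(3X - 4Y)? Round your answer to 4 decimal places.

Var(X) = (7)² = 49;  Var(Y) = (7)² = 49
cov(X,Y) = ρ·SD(X)·SD(Y) = -0.5·7·7 = -24.5
Var(3X - 4Y) = (3)²·Var(X) + (-4)²·Var(Y) + 2·(3)·(-4)·cov(X,Y)
= 9·49 + 16·49 + -24·-24.5 = 1813

1813.0000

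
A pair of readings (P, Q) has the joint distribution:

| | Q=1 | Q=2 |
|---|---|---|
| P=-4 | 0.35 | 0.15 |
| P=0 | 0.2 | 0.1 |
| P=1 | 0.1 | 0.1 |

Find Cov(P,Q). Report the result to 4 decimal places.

E[P] = -1.8,  E[Q] = 1.35
E[PQ] = -2.3
Cov(P,Q) = E[PQ] − E[P]E[Q] = -2.3 − (-1.8)(1.35) = 0.13

0.1300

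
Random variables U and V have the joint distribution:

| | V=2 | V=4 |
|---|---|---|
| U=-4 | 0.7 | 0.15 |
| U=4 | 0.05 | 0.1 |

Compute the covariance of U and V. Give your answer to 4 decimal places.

1.0000

E[U] = -2.8,  E[V] = 2.5
E[UV] = -6
cov(U,V) = E[UV] − E[U]E[V] = -6 − (-2.8)(2.5) = 1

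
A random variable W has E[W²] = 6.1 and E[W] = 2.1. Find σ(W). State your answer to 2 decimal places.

var(W) = 6.1 − (2.1)² = 1.69
σ(W) = √1.69 ≈ 1.30

1.30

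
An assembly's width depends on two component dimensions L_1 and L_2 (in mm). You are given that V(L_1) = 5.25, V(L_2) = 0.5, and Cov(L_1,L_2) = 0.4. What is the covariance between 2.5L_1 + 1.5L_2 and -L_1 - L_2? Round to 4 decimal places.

Cov(2.5L_1 + 1.5L_2, -L_1 - L_2) = (2.5)(-1)V(L_1) + (1.5)(-1)V(L_2) + [(2.5)(-1) + (1.5)(-1)]Cov(L_1,L_2)
= -2.5·5.25 + -1.5·0.5 + -4·0.4 = -15.475

-15.4750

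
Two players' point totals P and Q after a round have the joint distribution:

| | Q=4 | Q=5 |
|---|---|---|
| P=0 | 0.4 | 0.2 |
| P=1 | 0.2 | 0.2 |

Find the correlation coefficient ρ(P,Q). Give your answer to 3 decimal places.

E[P] = 0.4,  E[Q] = 4.4
E[PQ] = 1.8
Cov(P,Q) = E[PQ] − E[P]E[Q] = 1.8 − (0.4)(4.4) = 0.04
Var(P) = 0.24,  Var(Q) = 0.24
ρ = 0.04 / √(0.24·0.24) ≈ 0.167

0.167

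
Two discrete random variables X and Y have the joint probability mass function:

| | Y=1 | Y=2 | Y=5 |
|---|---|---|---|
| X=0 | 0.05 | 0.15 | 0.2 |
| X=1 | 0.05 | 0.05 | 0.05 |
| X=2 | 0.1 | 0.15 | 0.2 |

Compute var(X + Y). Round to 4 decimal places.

E[X] = 1.05,  E[Y] = 3.15,  E[XY] = 3.2
var(X) = 1.95 − (1.05)² = 0.8475;  var(Y) = 12.85 − (3.15)² = 2.9275
Cov(X,Y) = 3.2 − (1.05)(3.15) = -0.1075
var(X + Y) = (1)²·0.8475 + (1)²·2.9275 + 2·(1)·(1)·-0.1075 = 3.56

3.5600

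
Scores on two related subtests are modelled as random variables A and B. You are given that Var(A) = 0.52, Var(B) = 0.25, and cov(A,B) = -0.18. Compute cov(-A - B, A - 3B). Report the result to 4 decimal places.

cov(-A - B, A - 3B) = (-1)(1)Var(A) + (-1)(-3)Var(B) + [(-1)(-3) + (-1)(1)]cov(A,B)
= -1·0.52 + 3·0.25 + 2·-0.18 = -0.13

-0.1300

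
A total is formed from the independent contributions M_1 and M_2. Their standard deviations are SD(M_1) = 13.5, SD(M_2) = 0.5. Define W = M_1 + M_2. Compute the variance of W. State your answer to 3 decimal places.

182.500

V(M_1) = 182.25, V(M_2) = 0.25
By independence, V(W) = (1)²V(M_1) + (1)²V(M_2)
= (1)²·182.25 + (1)²·0.25 = 182.5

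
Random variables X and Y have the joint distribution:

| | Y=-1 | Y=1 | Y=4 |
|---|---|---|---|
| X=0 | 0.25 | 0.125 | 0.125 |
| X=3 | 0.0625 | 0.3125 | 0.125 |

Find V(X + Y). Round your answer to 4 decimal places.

E[X] = 1.5,  E[Y] = 1.125,  E[XY] = 2.25
V(X) = 4.5 − (1.5)² = 2.25;  V(Y) = 4.75 − (1.125)² = 3.484375
Cov(X,Y) = 2.25 − (1.5)(1.125) = 0.5625
V(X + Y) = (1)²·2.25 + (1)²·3.484375 + 2·(1)·(1)·0.5625 = 6.859375

6.8594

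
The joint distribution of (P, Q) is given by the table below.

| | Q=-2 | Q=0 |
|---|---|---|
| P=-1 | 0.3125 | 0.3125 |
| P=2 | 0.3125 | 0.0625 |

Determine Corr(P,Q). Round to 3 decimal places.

-0.333

E[P] = 0.125,  E[Q] = -1.25
E[PQ] = -0.625
Cov(P,Q) = E[PQ] − E[P]E[Q] = -0.625 − (0.125)(-1.25) = -0.46875
V(P) = 2.109375,  V(Q) = 0.9375
ρ = -0.46875 / √(2.109375·0.9375) ≈ -0.333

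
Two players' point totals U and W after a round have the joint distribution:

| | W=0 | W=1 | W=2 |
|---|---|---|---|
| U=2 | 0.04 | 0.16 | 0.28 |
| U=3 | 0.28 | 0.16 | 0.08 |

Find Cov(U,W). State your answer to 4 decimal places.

E[U] = 2.52,  E[W] = 1.04
E[UW] = 2.4
Cov(U,W) = E[UW] − E[U]E[W] = 2.4 − (2.52)(1.04) = -0.2208

-0.2208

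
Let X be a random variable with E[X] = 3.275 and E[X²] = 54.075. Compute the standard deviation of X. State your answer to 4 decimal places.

Var(X) = 54.075 − (3.275)² = 43.349375
SD(X) = √43.349375 ≈ 6.5840

6.5840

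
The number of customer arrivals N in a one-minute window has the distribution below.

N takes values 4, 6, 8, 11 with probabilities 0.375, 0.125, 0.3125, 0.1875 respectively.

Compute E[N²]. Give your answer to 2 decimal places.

53.19

E[N²] = (4)²(0.375) + (6)²(0.125) + (8)²(0.3125) + (11)²(0.1875) = 53.1875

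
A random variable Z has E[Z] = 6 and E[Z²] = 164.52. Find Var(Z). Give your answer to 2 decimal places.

128.52

Var(Z) = 164.52 − (6)² = 128.52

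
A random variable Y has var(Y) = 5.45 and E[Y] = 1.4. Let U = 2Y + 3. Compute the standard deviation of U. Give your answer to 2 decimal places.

var(2Y + 3) = (2)²·5.45 = 21.8
σ(U) = √21.8 ≈ 4.67

4.67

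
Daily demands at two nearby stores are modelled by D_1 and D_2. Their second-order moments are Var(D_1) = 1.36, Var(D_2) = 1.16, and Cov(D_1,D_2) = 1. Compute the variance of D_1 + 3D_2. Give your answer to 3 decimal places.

17.800

Var(D_1 + 3D_2) = (1)²·Var(D_1) + (3)²·Var(D_2) + 2·(1)·(3)·Cov(D_1,D_2)
= 1·1.36 + 9·1.16 + 6·1 = 17.8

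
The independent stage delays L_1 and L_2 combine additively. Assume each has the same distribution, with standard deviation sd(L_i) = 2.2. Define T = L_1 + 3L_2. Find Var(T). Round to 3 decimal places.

48.400

Var(L_i) = (2.2)² = 4.84
By independence, Var(T) = (1)²Var(L_1) + (3)²Var(L_2)
= (1)²·4.84 + (3)²·4.84 = 48.4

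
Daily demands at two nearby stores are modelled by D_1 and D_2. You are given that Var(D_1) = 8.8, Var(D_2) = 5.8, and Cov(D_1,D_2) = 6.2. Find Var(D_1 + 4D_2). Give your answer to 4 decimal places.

Var(D_1 + 4D_2) = (1)²·Var(D_1) + (4)²·Var(D_2) + 2·(1)·(4)·Cov(D_1,D_2)
= 1·8.8 + 16·5.8 + 8·6.2 = 151.2

151.2000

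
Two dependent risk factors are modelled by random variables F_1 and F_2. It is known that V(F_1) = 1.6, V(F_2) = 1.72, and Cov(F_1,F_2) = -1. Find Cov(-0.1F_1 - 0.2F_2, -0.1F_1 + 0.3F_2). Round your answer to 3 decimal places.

-0.077

Cov(-0.1F_1 - 0.2F_2, -0.1F_1 + 0.3F_2) = (-0.1)(-0.1)V(F_1) + (-0.2)(0.3)V(F_2) + [(-0.1)(0.3) + (-0.2)(-0.1)]Cov(F_1,F_2)
= 0.01·1.6 + -0.06·1.72 + -0.01·-1 = -0.0772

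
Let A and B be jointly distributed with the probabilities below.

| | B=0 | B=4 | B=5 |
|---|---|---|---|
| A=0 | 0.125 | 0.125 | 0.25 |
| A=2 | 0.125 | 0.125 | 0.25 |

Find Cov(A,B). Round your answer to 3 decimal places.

E[A] = 1,  E[B] = 3.5
E[AB] = 3.5
Cov(A,B) = E[AB] − E[A]E[B] = 3.5 − (1)(3.5) = 0

0.000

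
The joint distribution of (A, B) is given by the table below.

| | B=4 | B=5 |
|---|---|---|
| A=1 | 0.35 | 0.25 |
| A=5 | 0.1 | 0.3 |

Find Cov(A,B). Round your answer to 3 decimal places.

E[A] = 2.6,  E[B] = 4.55
E[AB] = 12.15
Cov(A,B) = E[AB] − E[A]E[B] = 12.15 − (2.6)(4.55) = 0.32

0.320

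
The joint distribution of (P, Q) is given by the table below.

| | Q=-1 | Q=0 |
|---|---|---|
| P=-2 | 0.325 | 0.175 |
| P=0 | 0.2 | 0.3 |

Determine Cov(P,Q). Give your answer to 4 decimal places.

E[P] = -1,  E[Q] = -0.525
E[PQ] = 0.65
Cov(P,Q) = E[PQ] − E[P]E[Q] = 0.65 − (-1)(-0.525) = 0.125

0.1250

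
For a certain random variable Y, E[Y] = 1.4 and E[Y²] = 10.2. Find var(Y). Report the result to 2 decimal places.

var(Y) = 10.2 − (1.4)² = 8.24

8.24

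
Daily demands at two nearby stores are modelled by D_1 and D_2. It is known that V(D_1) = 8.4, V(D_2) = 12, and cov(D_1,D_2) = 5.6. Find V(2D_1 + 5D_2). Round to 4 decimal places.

445.6000

V(2D_1 + 5D_2) = (2)²·V(D_1) + (5)²·V(D_2) + 2·(2)·(5)·cov(D_1,D_2)
= 4·8.4 + 25·12 + 20·5.6 = 445.6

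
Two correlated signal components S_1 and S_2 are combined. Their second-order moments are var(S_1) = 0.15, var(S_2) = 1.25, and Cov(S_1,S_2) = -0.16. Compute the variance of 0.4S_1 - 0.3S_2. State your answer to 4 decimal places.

var(0.4S_1 - 0.3S_2) = (0.4)²·var(S_1) + (-0.3)²·var(S_2) + 2·(0.4)·(-0.3)·Cov(S_1,S_2)
= 0.16·0.15 + 0.09·1.25 + -0.24·-0.16 = 0.1749

0.1749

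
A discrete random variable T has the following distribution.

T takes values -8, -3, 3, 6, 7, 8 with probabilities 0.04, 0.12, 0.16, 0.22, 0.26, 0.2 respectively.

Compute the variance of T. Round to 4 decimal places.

17.9284

E[T] = (-8)(0.04) + (-3)(0.12) + (3)(0.16) + (6)(0.22) + (7)(0.26) + (8)(0.2) = 4.54
E[T²] = (-8)²(0.04) + (-3)²(0.12) + (3)²(0.16) + (6)²(0.22) + (7)²(0.26) + (8)²(0.2) = 38.54
Var(T) = E[T²] − (E[T])² = 38.54 − (4.54)² = 17.9284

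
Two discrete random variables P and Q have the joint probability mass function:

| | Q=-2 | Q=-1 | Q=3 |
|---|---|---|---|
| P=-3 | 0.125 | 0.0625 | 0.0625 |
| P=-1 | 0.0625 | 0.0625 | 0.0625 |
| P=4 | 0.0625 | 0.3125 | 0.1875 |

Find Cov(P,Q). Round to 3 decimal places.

E[P] = 1.3125,  E[Q] = 0
E[PQ] = 0.875
Cov(P,Q) = E[PQ] − E[P]E[Q] = 0.875 − (1.3125)(0) = 0.875

0.875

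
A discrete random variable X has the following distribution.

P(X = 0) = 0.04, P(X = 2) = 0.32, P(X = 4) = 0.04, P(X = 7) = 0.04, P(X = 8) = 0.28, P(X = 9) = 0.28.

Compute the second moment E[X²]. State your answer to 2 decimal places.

44.48

E[X²] = (0)²(0.04) + (2)²(0.32) + (4)²(0.04) + (7)²(0.04) + (8)²(0.28) + (9)²(0.28) = 44.48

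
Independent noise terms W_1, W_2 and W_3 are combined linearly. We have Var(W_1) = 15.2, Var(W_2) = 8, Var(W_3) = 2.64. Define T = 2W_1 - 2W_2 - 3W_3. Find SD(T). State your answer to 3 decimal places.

10.796

By independence, Var(T) = (2)²Var(W_1) + (-2)²Var(W_2) + (-3)²Var(W_3)
= (2)²·15.2 + (-2)²·8 + (-3)²·2.64 = 116.56
SD(T) = √116.56 ≈ 10.796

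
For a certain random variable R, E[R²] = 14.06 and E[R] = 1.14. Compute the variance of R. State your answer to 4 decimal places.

Var(R) = 14.06 − (1.14)² = 12.7604

12.7604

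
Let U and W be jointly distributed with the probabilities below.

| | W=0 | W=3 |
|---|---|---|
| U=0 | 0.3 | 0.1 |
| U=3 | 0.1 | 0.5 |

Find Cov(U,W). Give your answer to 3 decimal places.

1.260

E[U] = 1.8,  E[W] = 1.8
E[UW] = 4.5
Cov(U,W) = E[UW] − E[U]E[W] = 4.5 − (1.8)(1.8) = 1.26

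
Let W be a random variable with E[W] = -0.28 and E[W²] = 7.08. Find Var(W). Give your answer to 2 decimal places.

Var(W) = 7.08 − (-0.28)² = 7.0016

7.00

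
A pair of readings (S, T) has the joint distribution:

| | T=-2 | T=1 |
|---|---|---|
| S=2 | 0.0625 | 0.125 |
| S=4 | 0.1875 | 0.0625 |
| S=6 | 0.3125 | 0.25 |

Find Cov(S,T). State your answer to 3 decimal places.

E[S] = 4.75,  E[T] = -0.6875
E[ST] = -3.5
Cov(S,T) = E[ST] − E[S]E[T] = -3.5 − (4.75)(-0.6875) = -0.234375

-0.234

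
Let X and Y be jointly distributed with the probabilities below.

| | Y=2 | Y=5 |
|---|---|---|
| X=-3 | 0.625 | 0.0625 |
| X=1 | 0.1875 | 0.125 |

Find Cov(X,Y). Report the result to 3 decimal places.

E[X] = -1.75,  E[Y] = 2.5625
E[XY] = -3.6875
Cov(X,Y) = E[XY] − E[X]E[Y] = -3.6875 − (-1.75)(2.5625) = 0.796875

0.797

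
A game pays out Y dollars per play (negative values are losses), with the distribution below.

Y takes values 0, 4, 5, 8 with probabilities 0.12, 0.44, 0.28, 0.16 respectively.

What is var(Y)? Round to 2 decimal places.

E[Y] = (0)(0.12) + (4)(0.44) + (5)(0.28) + (8)(0.16) = 4.44
E[Y²] = (0)²(0.12) + (4)²(0.44) + (5)²(0.28) + (8)²(0.16) = 24.28
var(Y) = E[Y²] − (E[Y])² = 24.28 − (4.44)² = 4.5664

4.57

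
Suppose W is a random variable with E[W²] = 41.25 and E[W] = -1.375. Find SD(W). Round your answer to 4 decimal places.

6.2737

Var(W) = 41.25 − (-1.375)² = 39.359375
SD(W) = √39.359375 ≈ 6.2737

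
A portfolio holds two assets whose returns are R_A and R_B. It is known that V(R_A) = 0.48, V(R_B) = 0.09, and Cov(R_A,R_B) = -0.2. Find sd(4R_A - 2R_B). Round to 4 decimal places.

3.3526

V(4R_A - 2R_B) = (4)²·V(R_A) + (-2)²·V(R_B) + 2·(4)·(-2)·Cov(R_A,R_B)
= 16·0.48 + 4·0.09 + -16·-0.2 = 11.24
sd(4R_A - 2R_B) = √11.24 ≈ 3.3526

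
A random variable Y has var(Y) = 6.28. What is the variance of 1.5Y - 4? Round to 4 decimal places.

14.1300

var(1.5Y - 4) = (1.5)²·var(Y) = 2.25·6.28 = 14.13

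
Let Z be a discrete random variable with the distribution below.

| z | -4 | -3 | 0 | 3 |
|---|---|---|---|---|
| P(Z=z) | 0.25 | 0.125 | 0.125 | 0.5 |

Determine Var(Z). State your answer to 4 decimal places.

9.6094

E[Z] = (-4)(0.25) + (-3)(0.125) + (0)(0.125) + (3)(0.5) = 0.125
E[Z²] = (-4)²(0.25) + (-3)²(0.125) + (0)²(0.125) + (3)²(0.5) = 9.625
Var(Z) = E[Z²] − (E[Z])² = 9.625 − (0.125)² = 9.609375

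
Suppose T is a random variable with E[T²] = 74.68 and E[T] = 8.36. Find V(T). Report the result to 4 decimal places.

4.7904

V(T) = 74.68 − (8.36)² = 4.7904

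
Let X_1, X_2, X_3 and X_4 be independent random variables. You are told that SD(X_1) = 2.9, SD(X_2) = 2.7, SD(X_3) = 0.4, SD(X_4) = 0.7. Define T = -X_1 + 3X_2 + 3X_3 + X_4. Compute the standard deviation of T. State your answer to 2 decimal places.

Var(X_1) = 8.41, Var(X_2) = 7.29, Var(X_3) = 0.16, Var(X_4) = 0.49
By independence, Var(T) = (-1)²Var(X_1) + (3)²Var(X_2) + (3)²Var(X_3) + (1)²Var(X_4)
= (-1)²·8.41 + (3)²·7.29 + (3)²·0.16 + (1)²·0.49 = 75.95
SD(T) = √75.95 ≈ 8.71

8.71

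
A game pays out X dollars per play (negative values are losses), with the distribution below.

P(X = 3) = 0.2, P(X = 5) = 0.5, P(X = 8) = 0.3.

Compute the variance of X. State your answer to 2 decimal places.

E[X] = (3)(0.2) + (5)(0.5) + (8)(0.3) = 5.5
E[X²] = (3)²(0.2) + (5)²(0.5) + (8)²(0.3) = 33.5
var(X) = E[X²] − (E[X])² = 33.5 − (5.5)² = 3.25

3.25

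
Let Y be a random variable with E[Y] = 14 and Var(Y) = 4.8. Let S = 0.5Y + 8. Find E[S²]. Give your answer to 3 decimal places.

226.200

E[0.5Y + 8] = 0.5·14 + 8 = 15
Var(0.5Y + 8) = (0.5)²·4.8 = 1.2
E[S²] = Var(S) + (E[S])² = 1.2 + (15)² = 226.2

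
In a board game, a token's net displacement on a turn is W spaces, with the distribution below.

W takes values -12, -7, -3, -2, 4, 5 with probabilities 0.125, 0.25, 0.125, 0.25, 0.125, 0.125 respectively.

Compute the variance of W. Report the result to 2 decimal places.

28.50

E[W] = (-12)(0.125) + (-7)(0.25) + (-3)(0.125) + (-2)(0.25) + (4)(0.125) + (5)(0.125) = -3
E[W²] = (-12)²(0.125) + (-7)²(0.25) + (-3)²(0.125) + (-2)²(0.25) + (4)²(0.125) + (5)²(0.125) = 37.5
V(W) = E[W²] − (E[W])² = 37.5 − (-3)² = 28.5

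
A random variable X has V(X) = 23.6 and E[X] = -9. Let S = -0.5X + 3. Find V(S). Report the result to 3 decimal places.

V(-0.5X + 3) = (-0.5)²·V(X) = 0.25·23.6 = 5.9

5.900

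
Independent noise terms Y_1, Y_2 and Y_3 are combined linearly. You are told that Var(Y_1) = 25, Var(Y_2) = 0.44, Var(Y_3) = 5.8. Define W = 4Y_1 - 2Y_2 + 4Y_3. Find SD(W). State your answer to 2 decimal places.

By independence, Var(W) = (4)²Var(Y_1) + (-2)²Var(Y_2) + (4)²Var(Y_3)
= (4)²·25 + (-2)²·0.44 + (4)²·5.8 = 494.56
SD(W) = √494.56 ≈ 22.24

22.24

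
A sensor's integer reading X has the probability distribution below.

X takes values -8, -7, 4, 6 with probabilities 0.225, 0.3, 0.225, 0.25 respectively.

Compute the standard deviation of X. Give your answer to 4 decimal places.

6.2809

E[X] = (-8)(0.225) + (-7)(0.3) + (4)(0.225) + (6)(0.25) = -1.5
E[X²] = (-8)²(0.225) + (-7)²(0.3) + (4)²(0.225) + (6)²(0.25) = 41.7
V(X) = E[X²] − (E[X])² = 41.7 − (-1.5)² = 39.45
SD(X) = √39.45 ≈ 6.2809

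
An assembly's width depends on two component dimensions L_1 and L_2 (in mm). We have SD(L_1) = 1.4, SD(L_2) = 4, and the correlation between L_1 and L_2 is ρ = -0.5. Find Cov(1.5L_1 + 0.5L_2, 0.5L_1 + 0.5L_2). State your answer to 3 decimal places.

var(L_1) = (1.4)² = 1.96;  var(L_2) = (4)² = 16
Cov(L_1,L_2) = ρ·SD(L_1)·SD(L_2) = -0.5·1.4·4 = -2.8
Cov(1.5L_1 + 0.5L_2, 0.5L_1 + 0.5L_2) = (1.5)(0.5)var(L_1) + (0.5)(0.5)var(L_2) + [(1.5)(0.5) + (0.5)(0.5)]Cov(L_1,L_2)
= 0.75·1.96 + 0.25·16 + 1·-2.8 = 2.67

2.670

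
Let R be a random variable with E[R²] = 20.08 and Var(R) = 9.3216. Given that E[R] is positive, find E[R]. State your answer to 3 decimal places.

3.280

(E[R])² = E[R²] − Var(R) = 20.08 − 9.3216 = 10.7584
E[R] = √10.7584 = 3.28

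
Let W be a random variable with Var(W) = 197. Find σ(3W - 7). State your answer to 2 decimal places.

Var(3W - 7) = (3)²·197 = 1773
σ(3W - 7) = √1773 ≈ 42.11

42.11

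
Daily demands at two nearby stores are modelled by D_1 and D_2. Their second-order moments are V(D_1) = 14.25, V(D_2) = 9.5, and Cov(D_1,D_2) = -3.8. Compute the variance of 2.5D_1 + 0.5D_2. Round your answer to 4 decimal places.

81.9375

V(2.5D_1 + 0.5D_2) = (2.5)²·V(D_1) + (0.5)²·V(D_2) + 2·(2.5)·(0.5)·Cov(D_1,D_2)
= 6.25·14.25 + 0.25·9.5 + 2.5·-3.8 = 81.9375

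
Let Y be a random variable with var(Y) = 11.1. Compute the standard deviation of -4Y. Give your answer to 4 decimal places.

var(-4Y) = (-4)²·11.1 = 177.6
sd(-4Y) = √177.6 ≈ 13.3267

13.3267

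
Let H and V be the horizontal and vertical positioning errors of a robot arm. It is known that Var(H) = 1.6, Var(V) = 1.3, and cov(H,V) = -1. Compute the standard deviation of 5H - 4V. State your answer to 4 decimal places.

10.0399

Var(5H - 4V) = (5)²·Var(H) + (-4)²·Var(V) + 2·(5)·(-4)·cov(H,V)
= 25·1.6 + 16·1.3 + -40·-1 = 100.8
SD(5H - 4V) = √100.8 ≈ 10.0399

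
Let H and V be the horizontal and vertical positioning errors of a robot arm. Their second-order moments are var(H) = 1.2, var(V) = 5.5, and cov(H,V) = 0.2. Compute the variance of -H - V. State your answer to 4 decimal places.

7.1000

var(-H - V) = (-1)²·var(H) + (-1)²·var(V) + 2·(-1)·(-1)·cov(H,V)
= 1·1.2 + 1·5.5 + 2·0.2 = 7.1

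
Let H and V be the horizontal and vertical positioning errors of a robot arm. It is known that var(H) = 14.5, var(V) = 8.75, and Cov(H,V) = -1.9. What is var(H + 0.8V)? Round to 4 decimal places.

var(H + 0.8V) = (1)²·var(H) + (0.8)²·var(V) + 2·(1)·(0.8)·Cov(H,V)
= 1·14.5 + 0.64·8.75 + 1.6·-1.9 = 17.06

17.0600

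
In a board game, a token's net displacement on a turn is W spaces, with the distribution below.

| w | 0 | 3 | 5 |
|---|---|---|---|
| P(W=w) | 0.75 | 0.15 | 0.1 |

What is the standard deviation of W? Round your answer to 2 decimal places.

E[W] = (0)(0.75) + (3)(0.15) + (5)(0.1) = 0.95
E[W²] = (0)²(0.75) + (3)²(0.15) + (5)²(0.1) = 3.85
Var(W) = E[W²] − (E[W])² = 3.85 − (0.95)² = 2.9475
SD(W) = √2.9475 ≈ 1.72

1.72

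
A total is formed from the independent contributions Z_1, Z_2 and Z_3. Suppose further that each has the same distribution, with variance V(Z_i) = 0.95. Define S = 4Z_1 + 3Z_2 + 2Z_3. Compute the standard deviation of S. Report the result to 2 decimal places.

5.25

By independence, V(S) = (4)²V(Z_1) + (3)²V(Z_2) + (2)²V(Z_3)
= (4)²·0.95 + (3)²·0.95 + (2)²·0.95 = 27.55
sd(S) = √27.55 ≈ 5.25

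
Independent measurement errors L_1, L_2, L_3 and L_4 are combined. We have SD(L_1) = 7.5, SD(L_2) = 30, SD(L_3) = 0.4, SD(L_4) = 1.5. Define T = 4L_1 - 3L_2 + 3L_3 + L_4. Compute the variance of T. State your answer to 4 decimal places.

V(L_1) = 56.25, V(L_2) = 900, V(L_3) = 0.16, V(L_4) = 2.25
By independence, V(T) = (4)²V(L_1) + (-3)²V(L_2) + (3)²V(L_3) + (1)²V(L_4)
= (4)²·56.25 + (-3)²·900 + (3)²·0.16 + (1)²·2.25 = 9003.69

9003.6900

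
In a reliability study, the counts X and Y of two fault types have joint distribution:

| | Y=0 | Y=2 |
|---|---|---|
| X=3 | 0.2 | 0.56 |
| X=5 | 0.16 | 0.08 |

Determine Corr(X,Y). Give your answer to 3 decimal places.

E[X] = 3.48,  E[Y] = 1.28
E[XY] = 4.16
cov(X,Y) = E[XY] − E[X]E[Y] = 4.16 − (3.48)(1.28) = -0.2944
var(X) = 0.7296,  var(Y) = 0.9216
ρ = -0.2944 / √(0.7296·0.9216) ≈ -0.359

-0.359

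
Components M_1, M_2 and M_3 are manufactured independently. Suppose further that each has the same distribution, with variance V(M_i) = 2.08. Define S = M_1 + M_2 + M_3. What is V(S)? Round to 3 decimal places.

By independence, V(S) = (1)²V(M_1) + (1)²V(M_2) + (1)²V(M_3)
= (1)²·2.08 + (1)²·2.08 + (1)²·2.08 = 6.24

6.240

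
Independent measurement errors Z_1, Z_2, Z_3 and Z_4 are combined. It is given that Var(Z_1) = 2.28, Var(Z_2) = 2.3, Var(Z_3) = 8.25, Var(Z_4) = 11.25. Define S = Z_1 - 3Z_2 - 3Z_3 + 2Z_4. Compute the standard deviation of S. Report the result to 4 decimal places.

11.9260

By independence, Var(S) = (1)²Var(Z_1) + (-3)²Var(Z_2) + (-3)²Var(Z_3) + (2)²Var(Z_4)
= (1)²·2.28 + (-3)²·2.3 + (-3)²·8.25 + (2)²·11.25 = 142.23
SD(S) = √142.23 ≈ 11.9260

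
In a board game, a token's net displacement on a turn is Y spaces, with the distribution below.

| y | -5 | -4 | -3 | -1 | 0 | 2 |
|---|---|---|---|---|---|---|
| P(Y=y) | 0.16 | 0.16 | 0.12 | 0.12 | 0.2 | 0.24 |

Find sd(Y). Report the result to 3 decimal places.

2.578

E[Y] = (-5)(0.16) + (-4)(0.16) + (-3)(0.12) + (-1)(0.12) + (0)(0.2) + (2)(0.24) = -1.44
E[Y²] = (-5)²(0.16) + (-4)²(0.16) + (-3)²(0.12) + (-1)²(0.12) + (0)²(0.2) + (2)²(0.24) = 8.72
Var(Y) = E[Y²] − (E[Y])² = 8.72 − (-1.44)² = 6.6464
sd(Y) = √6.6464 ≈ 2.578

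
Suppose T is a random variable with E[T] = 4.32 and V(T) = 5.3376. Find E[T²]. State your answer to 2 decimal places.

E[T²] = V(T) + (E[T])² = 5.3376 + (4.32)² = 24

24.00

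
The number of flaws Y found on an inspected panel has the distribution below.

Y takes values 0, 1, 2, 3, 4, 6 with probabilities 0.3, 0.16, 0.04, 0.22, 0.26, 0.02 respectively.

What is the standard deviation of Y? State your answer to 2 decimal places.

E[Y] = (0)(0.3) + (1)(0.16) + (2)(0.04) + (3)(0.22) + (4)(0.26) + (6)(0.02) = 2.06
E[Y²] = (0)²(0.3) + (1)²(0.16) + (2)²(0.04) + (3)²(0.22) + (4)²(0.26) + (6)²(0.02) = 7.18
Var(Y) = E[Y²] − (E[Y])² = 7.18 − (2.06)² = 2.9364
SD(Y) = √2.9364 ≈ 1.71

1.71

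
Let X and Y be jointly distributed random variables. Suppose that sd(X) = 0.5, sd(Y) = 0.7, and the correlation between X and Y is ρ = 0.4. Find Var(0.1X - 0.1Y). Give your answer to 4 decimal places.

0.0046

Var(X) = (0.5)² = 0.25;  Var(Y) = (0.7)² = 0.49
Cov(X,Y) = ρ·sd(X)·sd(Y) = 0.4·0.5·0.7 = 0.14
Var(0.1X - 0.1Y) = (0.1)²·Var(X) + (-0.1)²·Var(Y) + 2·(0.1)·(-0.1)·Cov(X,Y)
= 0.01·0.25 + 0.01·0.49 + -0.02·0.14 = 0.0046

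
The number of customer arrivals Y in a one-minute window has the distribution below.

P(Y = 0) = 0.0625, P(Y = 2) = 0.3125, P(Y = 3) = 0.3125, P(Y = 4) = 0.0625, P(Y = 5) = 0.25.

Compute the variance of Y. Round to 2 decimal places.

1.93

E[Y] = (0)(0.0625) + (2)(0.3125) + (3)(0.3125) + (4)(0.0625) + (5)(0.25) = 3.0625
E[Y²] = (0)²(0.0625) + (2)²(0.3125) + (3)²(0.3125) + (4)²(0.0625) + (5)²(0.25) = 11.3125
Var(Y) = E[Y²] − (E[Y])² = 11.3125 − (3.0625)² = 1.93359375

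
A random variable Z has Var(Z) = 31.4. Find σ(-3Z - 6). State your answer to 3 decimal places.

16.811

Var(-3Z - 6) = (-3)²·31.4 = 282.6
σ(-3Z - 6) = √282.6 ≈ 16.811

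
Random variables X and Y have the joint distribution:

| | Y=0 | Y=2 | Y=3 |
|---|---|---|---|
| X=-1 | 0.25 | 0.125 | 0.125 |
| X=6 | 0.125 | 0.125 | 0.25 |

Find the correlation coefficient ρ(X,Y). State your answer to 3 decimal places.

0.285

E[X] = 2.5,  E[Y] = 1.625
E[XY] = 5.375
Cov(X,Y) = E[XY] − E[X]E[Y] = 5.375 − (2.5)(1.625) = 1.3125
V(X) = 12.25,  V(Y) = 1.734375
ρ = 1.3125 / √(12.25·1.734375) ≈ 0.285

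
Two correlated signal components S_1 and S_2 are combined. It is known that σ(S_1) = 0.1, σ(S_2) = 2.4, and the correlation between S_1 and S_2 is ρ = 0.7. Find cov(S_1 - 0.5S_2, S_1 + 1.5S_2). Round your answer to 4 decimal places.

var(S_1) = (0.1)² = 0.01;  var(S_2) = (2.4)² = 5.76
cov(S_1,S_2) = ρ·σ(S_1)·σ(S_2) = 0.7·0.1·2.4 = 0.168
cov(S_1 - 0.5S_2, S_1 + 1.5S_2) = (1)(1)var(S_1) + (-0.5)(1.5)var(S_2) + [(1)(1.5) + (-0.5)(1)]cov(S_1,S_2)
= 1·0.01 + -0.75·5.76 + 1·0.168 = -4.142

-4.1420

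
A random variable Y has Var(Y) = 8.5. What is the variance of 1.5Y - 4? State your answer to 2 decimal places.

Var(1.5Y - 4) = (1.5)²·Var(Y) = 2.25·8.5 = 19.125

19.13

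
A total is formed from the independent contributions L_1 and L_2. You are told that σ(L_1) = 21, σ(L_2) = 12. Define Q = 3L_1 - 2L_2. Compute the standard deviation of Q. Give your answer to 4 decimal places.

V(L_1) = 441, V(L_2) = 144
By independence, V(Q) = (3)²V(L_1) + (-2)²V(L_2)
= (3)²·441 + (-2)²·144 = 4545
σ(Q) = √4545 ≈ 67.4166

67.4166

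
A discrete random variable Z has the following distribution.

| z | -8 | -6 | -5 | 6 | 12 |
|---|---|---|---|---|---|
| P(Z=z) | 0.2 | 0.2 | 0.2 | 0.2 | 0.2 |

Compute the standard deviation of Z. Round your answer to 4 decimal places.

7.8077

E[Z] = (-8)(0.2) + (-6)(0.2) + (-5)(0.2) + (6)(0.2) + (12)(0.2) = -0.2
E[Z²] = (-8)²(0.2) + (-6)²(0.2) + (-5)²(0.2) + (6)²(0.2) + (12)²(0.2) = 61
Var(Z) = E[Z²] − (E[Z])² = 61 − (-0.2)² = 60.96
SD(Z) = √60.96 ≈ 7.8077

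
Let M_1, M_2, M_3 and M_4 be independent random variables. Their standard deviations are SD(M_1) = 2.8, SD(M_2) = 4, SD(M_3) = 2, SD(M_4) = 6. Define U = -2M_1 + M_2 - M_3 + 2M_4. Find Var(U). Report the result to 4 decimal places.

195.3600

Var(M_1) = 7.84, Var(M_2) = 16, Var(M_3) = 4, Var(M_4) = 36
By independence, Var(U) = (-2)²Var(M_1) + (1)²Var(M_2) + (-1)²Var(M_3) + (2)²Var(M_4)
= (-2)²·7.84 + (1)²·16 + (-1)²·4 + (2)²·36 = 195.36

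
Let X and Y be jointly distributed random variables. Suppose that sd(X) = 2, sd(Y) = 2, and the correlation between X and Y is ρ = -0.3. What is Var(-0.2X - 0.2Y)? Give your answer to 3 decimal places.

Var(X) = (2)² = 4;  Var(Y) = (2)² = 4
Cov(X,Y) = ρ·sd(X)·sd(Y) = -0.3·2·2 = -1.2
Var(-0.2X - 0.2Y) = (-0.2)²·Var(X) + (-0.2)²·Var(Y) + 2·(-0.2)·(-0.2)·Cov(X,Y)
= 0.04·4 + 0.04·4 + 0.08·-1.2 = 0.224

0.224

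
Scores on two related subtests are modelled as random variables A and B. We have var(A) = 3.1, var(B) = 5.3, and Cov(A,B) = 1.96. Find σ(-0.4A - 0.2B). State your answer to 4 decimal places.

var(-0.4A - 0.2B) = (-0.4)²·var(A) + (-0.2)²·var(B) + 2·(-0.4)·(-0.2)·Cov(A,B)
= 0.16·3.1 + 0.04·5.3 + 0.16·1.96 = 1.0216
σ(-0.4A - 0.2B) = √1.0216 ≈ 1.0107

1.0107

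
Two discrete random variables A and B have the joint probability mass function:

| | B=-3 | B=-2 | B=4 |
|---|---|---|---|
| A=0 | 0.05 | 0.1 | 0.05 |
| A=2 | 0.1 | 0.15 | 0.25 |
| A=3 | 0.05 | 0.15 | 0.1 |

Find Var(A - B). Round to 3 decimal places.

10.310

E[A] = 1.9,  E[B] = 0.2,  E[AB] = 0.65
Var(A) = 4.7 − (1.9)² = 1.09;  Var(B) = 9.8 − (0.2)² = 9.76
Cov(A,B) = 0.65 − (1.9)(0.2) = 0.27
Var(A - B) = (1)²·1.09 + (-1)²·9.76 + 2·(1)·(-1)·0.27 = 10.31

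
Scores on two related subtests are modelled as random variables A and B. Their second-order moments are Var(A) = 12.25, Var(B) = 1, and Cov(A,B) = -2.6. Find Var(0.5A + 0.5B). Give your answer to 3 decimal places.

2.013

Var(0.5A + 0.5B) = (0.5)²·Var(A) + (0.5)²·Var(B) + 2·(0.5)·(0.5)·Cov(A,B)
= 0.25·12.25 + 0.25·1 + 0.5·-2.6 = 2.0125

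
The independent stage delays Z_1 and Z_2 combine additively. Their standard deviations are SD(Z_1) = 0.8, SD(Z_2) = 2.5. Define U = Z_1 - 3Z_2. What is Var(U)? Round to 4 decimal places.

56.8900

Var(Z_1) = 0.64, Var(Z_2) = 6.25
By independence, Var(U) = (1)²Var(Z_1) + (-3)²Var(Z_2)
= (1)²·0.64 + (-3)²·6.25 = 56.89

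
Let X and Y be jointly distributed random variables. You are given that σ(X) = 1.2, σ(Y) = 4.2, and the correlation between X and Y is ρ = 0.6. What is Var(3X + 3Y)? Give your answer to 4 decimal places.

Var(X) = (1.2)² = 1.44;  Var(Y) = (4.2)² = 17.64
Cov(X,Y) = ρ·σ(X)·σ(Y) = 0.6·1.2·4.2 = 3.024
Var(3X + 3Y) = (3)²·Var(X) + (3)²·Var(Y) + 2·(3)·(3)·Cov(X,Y)
= 9·1.44 + 9·17.64 + 18·3.024 = 226.152

226.1520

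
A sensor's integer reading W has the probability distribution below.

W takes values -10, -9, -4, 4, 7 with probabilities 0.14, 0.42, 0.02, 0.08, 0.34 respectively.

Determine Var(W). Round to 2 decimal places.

E[W] = (-10)(0.14) + (-9)(0.42) + (-4)(0.02) + (4)(0.08) + (7)(0.34) = -2.56
E[W²] = (-10)²(0.14) + (-9)²(0.42) + (-4)²(0.02) + (4)²(0.08) + (7)²(0.34) = 66.28
Var(W) = E[W²] − (E[W])² = 66.28 − (-2.56)² = 59.7264

59.73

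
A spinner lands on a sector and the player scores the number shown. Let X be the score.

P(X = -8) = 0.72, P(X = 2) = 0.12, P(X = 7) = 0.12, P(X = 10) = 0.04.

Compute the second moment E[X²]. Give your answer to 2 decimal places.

56.44

E[X²] = (-8)²(0.72) + (2)²(0.12) + (7)²(0.12) + (10)²(0.04) = 56.44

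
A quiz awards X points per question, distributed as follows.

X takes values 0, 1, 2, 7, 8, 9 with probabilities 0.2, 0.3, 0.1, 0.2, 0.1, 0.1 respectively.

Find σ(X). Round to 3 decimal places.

3.470

E[X] = (0)(0.2) + (1)(0.3) + (2)(0.1) + (7)(0.2) + (8)(0.1) + (9)(0.1) = 3.6
E[X²] = (0)²(0.2) + (1)²(0.3) + (2)²(0.1) + (7)²(0.2) + (8)²(0.1) + (9)²(0.1) = 25
Var(X) = E[X²] − (E[X])² = 25 − (3.6)² = 12.04
σ(X) = √12.04 ≈ 3.470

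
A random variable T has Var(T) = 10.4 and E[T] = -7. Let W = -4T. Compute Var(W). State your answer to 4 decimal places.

Var(-4T) = (-4)²·Var(T) = 16·10.4 = 166.4

166.4000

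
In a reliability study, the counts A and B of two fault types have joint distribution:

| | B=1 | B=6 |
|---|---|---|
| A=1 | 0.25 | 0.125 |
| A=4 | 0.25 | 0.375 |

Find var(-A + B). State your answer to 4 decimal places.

E[A] = 2.875,  E[B] = 3.5,  E[AB] = 11
var(A) = 10.375 − (2.875)² = 2.109375;  var(B) = 18.5 − (3.5)² = 6.25
cov(A,B) = 11 − (2.875)(3.5) = 0.9375
var(-A + B) = (-1)²·2.109375 + (1)²·6.25 + 2·(-1)·(1)·0.9375 = 6.484375

6.4844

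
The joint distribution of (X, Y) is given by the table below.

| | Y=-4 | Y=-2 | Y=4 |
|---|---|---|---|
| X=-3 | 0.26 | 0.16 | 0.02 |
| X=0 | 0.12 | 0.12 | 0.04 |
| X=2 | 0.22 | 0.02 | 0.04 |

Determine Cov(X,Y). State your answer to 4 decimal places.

0.3440

E[X] = -0.76,  E[Y] = -2.6
E[XY] = 2.32
Cov(X,Y) = E[XY] − E[X]E[Y] = 2.32 − (-0.76)(-2.6) = 0.344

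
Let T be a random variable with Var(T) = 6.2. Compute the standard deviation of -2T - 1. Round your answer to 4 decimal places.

Var(-2T - 1) = (-2)²·6.2 = 24.8
SD(-2T - 1) = √24.8 ≈ 4.9800

4.9800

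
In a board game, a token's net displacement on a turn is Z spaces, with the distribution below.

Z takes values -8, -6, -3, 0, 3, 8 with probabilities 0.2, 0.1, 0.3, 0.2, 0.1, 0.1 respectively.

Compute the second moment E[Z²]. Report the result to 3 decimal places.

E[Z²] = (-8)²(0.2) + (-6)²(0.1) + (-3)²(0.3) + (0)²(0.2) + (3)²(0.1) + (8)²(0.1) = 26.4

26.400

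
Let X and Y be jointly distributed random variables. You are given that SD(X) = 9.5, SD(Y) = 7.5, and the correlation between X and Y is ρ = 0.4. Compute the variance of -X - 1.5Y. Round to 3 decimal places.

302.313

Var(X) = (9.5)² = 90.25;  Var(Y) = (7.5)² = 56.25
Cov(X,Y) = ρ·SD(X)·SD(Y) = 0.4·9.5·7.5 = 28.5
Var(-X - 1.5Y) = (-1)²·Var(X) + (-1.5)²·Var(Y) + 2·(-1)·(-1.5)·Cov(X,Y)
= 1·90.25 + 2.25·56.25 + 3·28.5 = 302.3125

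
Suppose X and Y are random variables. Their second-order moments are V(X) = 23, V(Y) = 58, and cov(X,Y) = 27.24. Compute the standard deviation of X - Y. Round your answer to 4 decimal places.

5.1498

V(X - Y) = (1)²·V(X) + (-1)²·V(Y) + 2·(1)·(-1)·cov(X,Y)
= 1·23 + 1·58 + -2·27.24 = 26.52
σ(X - Y) = √26.52 ≈ 5.1498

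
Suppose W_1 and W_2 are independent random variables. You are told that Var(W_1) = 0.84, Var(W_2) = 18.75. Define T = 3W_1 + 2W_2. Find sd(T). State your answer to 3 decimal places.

By independence, Var(T) = (3)²Var(W_1) + (2)²Var(W_2)
= (3)²·0.84 + (2)²·18.75 = 82.56
sd(T) = √82.56 ≈ 9.086

9.086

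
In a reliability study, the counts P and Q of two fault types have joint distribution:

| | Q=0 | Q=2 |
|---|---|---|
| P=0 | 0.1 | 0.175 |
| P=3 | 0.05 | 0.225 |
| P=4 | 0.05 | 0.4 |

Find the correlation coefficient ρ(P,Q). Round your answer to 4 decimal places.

E[P] = 2.625,  E[Q] = 1.6
E[PQ] = 4.55
cov(P,Q) = E[PQ] − E[P]E[Q] = 4.55 − (2.625)(1.6) = 0.35
Var(P) = 2.784375,  Var(Q) = 0.64
ρ = 0.35 / √(2.784375·0.64) ≈ 0.2622

0.2622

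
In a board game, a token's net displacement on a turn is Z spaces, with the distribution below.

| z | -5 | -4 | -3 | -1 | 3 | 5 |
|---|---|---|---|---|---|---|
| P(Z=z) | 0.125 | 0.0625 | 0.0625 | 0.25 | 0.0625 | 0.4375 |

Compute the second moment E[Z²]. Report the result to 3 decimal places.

16.438

E[Z²] = (-5)²(0.125) + (-4)²(0.0625) + (-3)²(0.0625) + (-1)²(0.25) + (3)²(0.0625) + (5)²(0.4375) = 16.4375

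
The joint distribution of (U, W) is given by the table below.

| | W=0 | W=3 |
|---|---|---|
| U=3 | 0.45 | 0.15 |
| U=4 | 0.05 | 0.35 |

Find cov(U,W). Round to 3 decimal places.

E[U] = 3.4,  E[W] = 1.5
E[UW] = 5.55
cov(U,W) = E[UW] − E[U]E[W] = 5.55 − (3.4)(1.5) = 0.45

0.450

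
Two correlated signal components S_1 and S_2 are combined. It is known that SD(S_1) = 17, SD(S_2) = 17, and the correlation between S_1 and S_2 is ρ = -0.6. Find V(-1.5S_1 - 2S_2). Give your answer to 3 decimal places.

V(S_1) = (17)² = 289;  V(S_2) = (17)² = 289
cov(S_1,S_2) = ρ·SD(S_1)·SD(S_2) = -0.6·17·17 = -173.4
V(-1.5S_1 - 2S_2) = (-1.5)²·V(S_1) + (-2)²·V(S_2) + 2·(-1.5)·(-2)·cov(S_1,S_2)
= 2.25·289 + 4·289 + 6·-173.4 = 765.85

765.850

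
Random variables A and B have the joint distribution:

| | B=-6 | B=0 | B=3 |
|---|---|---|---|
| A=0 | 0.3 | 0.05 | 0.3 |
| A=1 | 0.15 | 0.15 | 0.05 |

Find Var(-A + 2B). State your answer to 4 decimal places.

67.4275

E[A] = 0.35,  E[B] = -1.65,  E[AB] = -0.75
Var(A) = 0.35 − (0.35)² = 0.2275;  Var(B) = 19.35 − (-1.65)² = 16.6275
Cov(A,B) = -0.75 − (0.35)(-1.65) = -0.1725
Var(-A + 2B) = (-1)²·0.2275 + (2)²·16.6275 + 2·(-1)·(2)·-0.1725 = 67.4275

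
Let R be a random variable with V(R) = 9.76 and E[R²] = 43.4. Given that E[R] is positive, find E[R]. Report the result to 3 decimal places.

5.800

(E[R])² = E[R²] − V(R) = 43.4 − 9.76 = 33.64
E[R] = √33.64 = 5.8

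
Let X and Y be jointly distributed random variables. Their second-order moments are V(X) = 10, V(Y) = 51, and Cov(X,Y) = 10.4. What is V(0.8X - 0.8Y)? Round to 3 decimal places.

25.728

V(0.8X - 0.8Y) = (0.8)²·V(X) + (-0.8)²·V(Y) + 2·(0.8)·(-0.8)·Cov(X,Y)
= 0.64·10 + 0.64·51 + -1.28·10.4 = 25.728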